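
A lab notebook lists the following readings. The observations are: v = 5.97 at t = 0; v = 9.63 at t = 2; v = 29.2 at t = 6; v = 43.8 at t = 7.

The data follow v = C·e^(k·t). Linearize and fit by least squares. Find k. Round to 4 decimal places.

k = 0.2813

Taking logs, ln v = k·t + ln C, so regress ln v on t.
XᵀX = [[89.0000, 15.0000]; [15.0000, 4]], rhs = [51.2322, 11.2054]ᵀ  (here Σt = 15.0000, Σ(t)² = 89.0000, Σln v = 11.2054, Σt·ln v = 51.2322).
Slope k = (n·Σt·ln v − Σt·Σln v)/(n·Σ(t)² − (Σt)²) = (4·51.2322 − 15.0000·11.2054)/131.0000 = 0.28128; ln C = (Σln v − k·Σt)/n = 1.74657.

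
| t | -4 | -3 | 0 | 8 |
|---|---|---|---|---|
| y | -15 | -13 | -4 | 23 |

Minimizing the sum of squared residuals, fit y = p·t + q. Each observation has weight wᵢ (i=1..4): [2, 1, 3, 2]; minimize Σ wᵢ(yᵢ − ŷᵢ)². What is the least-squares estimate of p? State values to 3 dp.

p = 3.211

The normal equations are: 169·p + 5·q = 527;  5·p + 8·q = -9.
(Σwᵢ·t·t = 169, Σwᵢ·t = 5, Σwᵢ·1 = 8, Σwᵢ·t·y = 527, Σwᵢ·y = -9.)
Δ = 169·8 − 5² = 1327.
p = (527·8 − 5·(-9))/1327 = 4261/1327; q = (169·(-9) − 5·527)/1327 = -4156/1327.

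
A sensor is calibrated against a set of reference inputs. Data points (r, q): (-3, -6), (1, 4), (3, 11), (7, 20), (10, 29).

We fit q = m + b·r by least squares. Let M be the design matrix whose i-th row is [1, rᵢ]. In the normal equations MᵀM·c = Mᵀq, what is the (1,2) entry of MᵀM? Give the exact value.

18

Row 1 ↔ basis 1, column 2 ↔ basis r, so (MᵀM)_{1,2} = Σᵢ r = (1)·(-3) + (1)·(1) + (1)·(3) + (1)·(7) + (1)·(10) = 18.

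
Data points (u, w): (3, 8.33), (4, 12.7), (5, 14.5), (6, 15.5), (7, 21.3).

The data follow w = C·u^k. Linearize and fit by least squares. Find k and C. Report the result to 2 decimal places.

k = 0.99, C = 2.93

With ln wᵢ as the transformed response and ln uᵢ as the regressor:
Σln u = 7.8320, Σ(ln u)² = 12.7160, Σln w = 13.1352, Σln u·ln w = 21.0191.
Normal system: [[12.7160, 7.8320]; [7.8320, 5]]·[k, ln C]ᵀ = [21.0191, 13.1352]ᵀ.
Solving (det = 2.2397): k = 0.99152, ln C = 1.07390, so C = exp(1.07390) = 2.92679.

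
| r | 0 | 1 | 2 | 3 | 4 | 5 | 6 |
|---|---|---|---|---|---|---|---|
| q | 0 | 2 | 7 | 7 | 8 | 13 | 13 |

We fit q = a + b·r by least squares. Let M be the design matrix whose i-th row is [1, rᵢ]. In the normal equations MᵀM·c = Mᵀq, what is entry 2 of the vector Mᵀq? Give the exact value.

Entry 2 ↔ basis r, so (Mᵀq)_{2} = Σᵢ (r)·qᵢ = (0)·(0) + (1)·(2) + (2)·(7) + (3)·(7) + (4)·(8) + (5)·(13) + (6)·(13) = 212.

212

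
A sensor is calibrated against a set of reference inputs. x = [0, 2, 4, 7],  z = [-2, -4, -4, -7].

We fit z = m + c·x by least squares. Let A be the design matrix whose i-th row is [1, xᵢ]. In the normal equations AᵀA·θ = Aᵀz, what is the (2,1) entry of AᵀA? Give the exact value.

Row 2 ↔ basis x, column 1 ↔ basis 1, so (AᵀA)_{2,1} = Σᵢ x = (0)·(1) + (2)·(1) + (4)·(1) + (7)·(1) = 13.

13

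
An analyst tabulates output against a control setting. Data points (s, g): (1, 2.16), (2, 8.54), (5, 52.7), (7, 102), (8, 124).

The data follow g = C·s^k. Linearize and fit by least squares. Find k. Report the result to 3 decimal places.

k = 1.964

Let Y = ln g. Fitting Y = k·ln s + ln C by least squares:
Σln s = 6.3279, Σ(ln s)² = 11.1814, Σln g = 16.3247, Σln s·ln g = 26.8907.
Normal system: [[11.1814, 6.3279]; [6.3279, 5]]·[k, ln C]ᵀ = [26.8907, 16.3247]ᵀ.
Slope k = (n·Σln s·ln g − Σln s·Σln g)/(n·Σ(ln s)² − (Σln s)²) = (5·26.8907 − 6.3279·16.3247)/15.8642 = 1.96365; ln C = (Σln g − k·Σln s)/n = 0.77978.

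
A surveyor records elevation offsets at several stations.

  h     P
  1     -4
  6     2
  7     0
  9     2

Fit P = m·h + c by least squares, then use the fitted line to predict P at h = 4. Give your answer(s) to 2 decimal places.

P̂ = -1.31

Normal-equation sums: Σh·h = 167, Σh = 23, Σ1 = 4.
Moment sums: Σh·P = 26, ΣP = 0.
XᵀX·[m, c]ᵀ = XᵀP becomes [[167, 23]; [23, 4]]·[m, c]ᵀ = [26, 0]ᵀ.
Δ = 167·4 − 23² = 139.
m = (26·4 − 23·0)/139 = 104/139; c = (167·0 − 23·26)/139 = -598/139.
At h = 4: P̂ = (104/139)·(4) + (-598/139)·(1) = -182/139.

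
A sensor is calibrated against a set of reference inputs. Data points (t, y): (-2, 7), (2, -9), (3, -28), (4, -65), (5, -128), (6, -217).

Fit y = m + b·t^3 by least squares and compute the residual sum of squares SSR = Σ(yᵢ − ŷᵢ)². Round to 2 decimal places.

SSR = 3.02

Normal-equation sums: Σ1 = 6, Σt^3 = 432, Σt^3·t^3 = 67234.
Moment sums: Σy = -440, Σt^3·y = -67916.
Δ = 6·67234 − 432² = 216780.
m = ((-440)·67234 − 432·(-67916))/216780 = -60812/54195; b = (6·(-67916) − 432·(-440))/216780 = -18118/18065.
Residuals: 1069/10839, 7889/54195, 2182/10839, 16793/54195, -81898/54195, 40961/54195; SSR = 163796/54195.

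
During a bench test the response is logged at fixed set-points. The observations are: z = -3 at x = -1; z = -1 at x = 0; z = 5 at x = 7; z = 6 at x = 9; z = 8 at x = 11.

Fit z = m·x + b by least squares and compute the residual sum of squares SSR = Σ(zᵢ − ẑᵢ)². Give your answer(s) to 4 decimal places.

SSR = 0.9247

With design matrix M, MᵀM = [[252, 26]; [26, 5]] and Mᵀz = [180, 15]ᵀ.
Eliminating b: 5·(row 1) − 26·(row 2) gives 584·m = 5·180 − 26·15 = 510, so m = 255/292.
Then b = (15 − 26·(255/292))/5 = -225/146.
Residuals: -171/292, 79/146, 125/292, -93/292, -19/292; SSR = 135/146.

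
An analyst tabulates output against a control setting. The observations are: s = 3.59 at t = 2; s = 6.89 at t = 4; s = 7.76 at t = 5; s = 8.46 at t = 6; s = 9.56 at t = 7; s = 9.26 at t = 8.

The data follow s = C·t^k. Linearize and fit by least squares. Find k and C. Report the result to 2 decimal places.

k = 0.71, C = 2.34

With ln sᵢ as the transformed response and ln tᵢ as the regressor:
Over the data: Σln t = 9.5060, Σ(ln t)² = 16.3136, Σln s = 11.8758, Σln t·ln s = 19.7066.
Normal system: [[16.3136, 9.5060]; [9.5060, 6]]·[k, ln C]ᵀ = [19.7066, 11.8758]ᵀ.
Slope k = (n·Σln t·ln s − Σln t·Σln s)/(n·Σ(ln t)² − (Σln t)²) = (6·19.7066 − 9.5060·11.8758)/7.5177 = 0.71139; ln C = (Σln s − k·Σln t)/n = 0.85223, so C = exp(0.85223) = 2.34488.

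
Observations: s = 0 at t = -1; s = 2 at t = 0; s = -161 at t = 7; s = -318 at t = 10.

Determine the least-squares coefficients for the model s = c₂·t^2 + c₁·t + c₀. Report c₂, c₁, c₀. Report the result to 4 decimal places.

c₂ = -2.9410, c₁ = -2.5206, c₀ = 1.1202

Sums needed: Σt^2·t^2 = 12402, Σt^2·t = 1342, Σt^2 = 150, Σt·t = 150, Σt = 16, Σ1 = 4.
For Aᵀs: Σt^2·s = -39689, Σt·s = -4307, Σs = -477.
AᵀA·[c₂, c₁, c₀]ᵀ = Aᵀs becomes [[12402, 1342, 150]; [1342, 150, 16]; [150, 16, 4]]·[c₂, c₁, c₀]ᵀ = [-39689, -4307, -477]ᵀ.
Solving the 3×3 system (Gaussian elimination) gives c₂ = -94871/32258, c₁ = -40655/16129, c₀ = 18068/16129.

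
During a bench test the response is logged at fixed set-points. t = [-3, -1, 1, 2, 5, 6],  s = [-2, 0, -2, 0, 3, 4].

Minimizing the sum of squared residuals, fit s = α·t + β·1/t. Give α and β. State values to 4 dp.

Entries of XᵀX: Σt·t = 76, Σt·1/t = 6, Σ1/t·1/t = 1093/450.
Right-hand side: Σt·s = 43, Σ1/t·s = -1/15.
det = 76·(1093/450) − 6² = 33434/225.
α = (43·(1093/450) − 6·(-1/15))/(33434/225) = 47179/66868; β = (76·(-1/15) − 6·43)/(33434/225) = -29595/16717.

α = 0.7056, β = -1.7704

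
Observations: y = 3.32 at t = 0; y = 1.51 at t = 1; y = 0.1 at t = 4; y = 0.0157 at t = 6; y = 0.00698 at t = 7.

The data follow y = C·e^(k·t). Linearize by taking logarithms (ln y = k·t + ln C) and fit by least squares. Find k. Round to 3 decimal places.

With ln yᵢ as the transformed response and tᵢ as the regressor:
Over the data: Σt = 18.0000, Σ(t)² = 102.0000, Σln y = -9.8093, Σt·ln y = -68.4757.
Normal system: [[102.0000, 18.0000]; [18.0000, 5]]·[k, ln C]ᵀ = [-68.4757, -9.8093]ᵀ.
Slope k = (n·Σt·ln y − Σt·Σln y)/(n·Σ(t)² − (Σt)²) = (5·-68.4757 − 18.0000·-9.8093)/186.0000 = -0.89146; ln C = (Σln y − k·Σt)/n = 1.24738.

k = -0.891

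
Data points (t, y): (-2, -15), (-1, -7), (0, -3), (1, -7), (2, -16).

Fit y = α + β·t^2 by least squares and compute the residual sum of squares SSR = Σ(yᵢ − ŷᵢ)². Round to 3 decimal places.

SSR = 1.200

Entries of MᵀM: Σ1 = 5, Σt^2 = 10, Σt^2·t^2 = 34.
Moment sums: Σy = -48, Σt^2·y = -138.
Eliminating β: 34·(row 1) − 10·(row 2) gives 70·α = 34·(-48) − 10·(-138) = -252, so α = -18/5.
Then β = ((-138) − 10·(-18/5))/34 = -3.
Residuals: 3/5, -2/5, 3/5, -2/5, -2/5; SSR = 6/5.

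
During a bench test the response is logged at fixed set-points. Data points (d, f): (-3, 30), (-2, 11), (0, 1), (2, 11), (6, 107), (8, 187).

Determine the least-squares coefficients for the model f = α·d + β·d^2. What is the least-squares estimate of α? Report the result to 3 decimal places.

Forming XᵀX = [[117, 701]; [701, 5505]] and Xᵀf = [2048, 16178]ᵀ gives XᵀX·[α, β]ᵀ = Xᵀf.
Δ = 117·5505 − 701² = 152684.
α = (2048·5505 − 701·16178)/152684 = -1751/4018; β = (117·16178 − 701·2048)/152684 = 12031/4018.

α = -0.436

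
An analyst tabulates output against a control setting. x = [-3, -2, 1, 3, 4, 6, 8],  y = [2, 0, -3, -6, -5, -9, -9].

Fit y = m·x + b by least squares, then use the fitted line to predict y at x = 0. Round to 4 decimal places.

ŷ = -1.7968

Setting ∂/∂m … = 0 gives: 139·m + 17·b = -173;  17·m + 7·b = -30.
Determinant 139·7 − 17² = 684.
m = ((-173)·7 − 17·(-30))/684 = -701/684; b = (139·(-30) − 17·(-173))/684 = -1229/684.
At x = 0: ŷ = (-701/684)·(0) + (-1229/684)·(1) = -1229/684.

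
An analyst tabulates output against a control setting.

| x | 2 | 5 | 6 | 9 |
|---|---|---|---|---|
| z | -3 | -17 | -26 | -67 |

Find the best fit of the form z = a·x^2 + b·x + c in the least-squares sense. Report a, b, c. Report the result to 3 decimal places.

Sums needed: Σx^2·x^2 = 8498, Σx^2·x = 1078, Σx^2 = 146, Σx·x = 146, Σx = 22, Σ1 = 4.
Right-hand side: Σx^2·z = -6800, Σx·z = -850, Σz = -113.
Solving the 3×3 system (Gaussian elimination) gives a = -9/8, b = 647/200, c = -249/50.

a = -1.125, b = 3.235, c = -4.980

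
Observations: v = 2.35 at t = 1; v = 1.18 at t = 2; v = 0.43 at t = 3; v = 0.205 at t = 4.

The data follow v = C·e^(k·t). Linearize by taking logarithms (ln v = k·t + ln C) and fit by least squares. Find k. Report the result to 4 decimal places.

k = -0.8327

Linearized form: ln v = k·t + ln C. From the 4 transformed points,
Sums: Σt = 10.0000, Σ(t)² = 30.0000, Σln v = -1.4088, Σt·ln v = -7.6854.
Normal system: [[30.0000, 10.0000]; [10.0000, 4]]·[k, ln C]ᵀ = [-7.6854, -1.4088]ᵀ.
Δ = 30.0000·4 − (10.0000)² = 20.0000; k = (-7.6854·4 − 10.0000·-1.4088)/20.0000 = -0.83270, ln C = (30.0000·-1.4088 − 10.0000·-7.6854)/20.0000 = 1.72955.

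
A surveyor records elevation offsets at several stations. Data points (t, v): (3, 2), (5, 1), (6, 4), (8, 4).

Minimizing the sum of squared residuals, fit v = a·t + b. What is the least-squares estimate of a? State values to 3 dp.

From the data, Σt·t = 134, Σt = 22, Σ1 = 4.
And Σt·v = 67, Σv = 11.
Normal equations: [[134, 22]; [22, 4]]·[a, b]ᵀ = [67, 11]ᵀ.
Eliminating b: 4·(row 1) − 22·(row 2) gives 52·a = 4·67 − 22·11 = 26, so a = 1/2.
Then b = (11 − 22·(1/2))/4 = 0.

a = 0.500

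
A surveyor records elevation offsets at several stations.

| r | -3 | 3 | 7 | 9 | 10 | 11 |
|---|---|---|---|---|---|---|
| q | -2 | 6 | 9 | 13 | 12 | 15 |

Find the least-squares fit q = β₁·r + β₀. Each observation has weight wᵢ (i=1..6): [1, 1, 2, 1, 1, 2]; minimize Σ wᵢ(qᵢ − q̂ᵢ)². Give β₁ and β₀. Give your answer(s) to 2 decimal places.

Normal-equation sums: Σwᵢ·r·r = 539, Σwᵢ·r = 55, Σwᵢ·1 = 8.
For XᵀWq: Σwᵢ·r·q = 717, Σwᵢ·q = 77.
XᵀWX·[β₁, β₀]ᵀ = XᵀWq becomes [[539, 55]; [55, 8]]·[β₁, β₀]ᵀ = [717, 77]ᵀ.
Determinant 539·8 − 55² = 1287.
β₁ = (717·8 − 55·77)/1287 = 1501/1287; β₀ = (539·77 − 55·717)/1287 = 188/117.

β₁ = 1.17, β₀ = 1.61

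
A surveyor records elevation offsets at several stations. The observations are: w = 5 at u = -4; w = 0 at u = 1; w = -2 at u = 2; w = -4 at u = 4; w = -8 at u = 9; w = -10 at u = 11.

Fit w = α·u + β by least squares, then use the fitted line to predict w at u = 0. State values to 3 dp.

ŵ = 0.624

The normal system XᵀX·[α, β]ᵀ = Xᵀw is [[239, 23]; [23, 6]]·[α, β]ᵀ = [-222, -19]ᵀ.
Eliminating β: 6·(row 1) − 23·(row 2) gives 905·α = 6·(-222) − 23·(-19) = -895, so α = -179/181.
Then β = ((-19) − 23·(-179/181))/6 = 113/181.
At u = 0: ŵ = (-179/181)·(0) + (113/181)·(1) = 113/181.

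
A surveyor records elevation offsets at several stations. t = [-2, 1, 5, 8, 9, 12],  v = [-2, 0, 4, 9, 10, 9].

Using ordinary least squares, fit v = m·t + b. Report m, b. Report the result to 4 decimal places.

m = 0.9382, b = -0.1600

AᵀA·[m, b]ᵀ = Aᵀv reads: 319·m + 33·b = 294;  33·m + 6·b = 30.
(Σt·t = 319, Σt = 33, Σ1 = 6, Σt·v = 294, Σv = 30.)
Eliminating b: 6·(row 1) − 33·(row 2) gives 825·m = 6·294 − 33·30 = 774, so m = 258/275.
Then b = (30 − 33·(258/275))/6 = -4/25.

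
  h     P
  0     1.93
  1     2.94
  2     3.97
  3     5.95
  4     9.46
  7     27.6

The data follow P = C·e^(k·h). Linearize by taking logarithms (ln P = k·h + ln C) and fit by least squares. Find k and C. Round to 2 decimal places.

Linearized form: ln P = k·h + ln C. From the 6 transformed points,
Sums: Σh = 17.0000, Σ(h)² = 79.0000, Σln P = 10.4630, Σh·ln P = 41.3991.
Normal system: [[79.0000, 17.0000]; [17.0000, 6]]·[k, ln C]ᵀ = [41.3991, 10.4630]ᵀ.
Slope k = (n·Σh·ln P − Σh·Σln P)/(n·Σ(h)² − (Σh)²) = (6·41.3991 − 17.0000·10.4630)/185.0000 = 0.38121; ln C = (Σln P − k·Σh)/n = 0.66373, so C = exp(0.66373) = 1.94202.

k = 0.38, C = 1.94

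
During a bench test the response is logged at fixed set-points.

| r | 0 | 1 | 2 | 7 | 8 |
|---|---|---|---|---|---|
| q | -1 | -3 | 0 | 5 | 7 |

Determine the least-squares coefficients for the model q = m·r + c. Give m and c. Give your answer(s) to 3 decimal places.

m = 1.113, c = -2.406

Compute the Gram sums: Σr·r = 118, Σr = 18, Σ1 = 5.
For Xᵀq: Σr·q = 88, Σq = 8.
XᵀX·[m, c]ᵀ = Xᵀq becomes [[118, 18]; [18, 5]]·[m, c]ᵀ = [88, 8]ᵀ.
Determinant 118·5 − 18² = 266.
m = (88·5 − 18·8)/266 = 148/133; c = (118·8 − 18·88)/266 = -320/133.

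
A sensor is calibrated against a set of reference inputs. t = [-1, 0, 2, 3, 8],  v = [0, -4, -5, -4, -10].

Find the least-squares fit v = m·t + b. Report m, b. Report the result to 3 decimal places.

m = -0.951, b = -2.317

The normal equations are: 78·m + 12·b = -102;  12·m + 5·b = -23.
det = 78·5 − 12² = 246.
m = ((-102)·5 − 12·(-23))/246 = -39/41; b = (78·(-23) − 12·(-102))/246 = -95/41.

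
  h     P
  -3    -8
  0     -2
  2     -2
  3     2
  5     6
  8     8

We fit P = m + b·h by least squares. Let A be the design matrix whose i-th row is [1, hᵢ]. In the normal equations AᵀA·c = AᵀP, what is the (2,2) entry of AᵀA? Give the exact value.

Row 2 ↔ basis h, column 2 ↔ basis h, so (AᵀA)_{2,2} = Σᵢ (h)·(h) = (-3)·(-3) + (0)·(0) + (2)·(2) + (3)·(3) + (5)·(5) + (8)·(8) = 111.

111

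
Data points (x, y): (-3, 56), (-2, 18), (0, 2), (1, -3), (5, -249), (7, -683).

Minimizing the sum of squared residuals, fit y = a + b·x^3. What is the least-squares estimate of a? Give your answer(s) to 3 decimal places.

Entries of MᵀM: Σ1 = 6, Σx^3 = 434, Σx^3·x^3 = 134068.
Moment sums: Σy = -859, Σx^3·y = -267053.
Eliminating b: 134068·(row 1) − 434·(row 2) gives 616052·a = 134068·(-859) − 434·(-267053) = 736590, so a = 368295/308026.
Then b = ((-267053) − 434·(368295/308026))/134068 = -307378/154013.

a = 1.196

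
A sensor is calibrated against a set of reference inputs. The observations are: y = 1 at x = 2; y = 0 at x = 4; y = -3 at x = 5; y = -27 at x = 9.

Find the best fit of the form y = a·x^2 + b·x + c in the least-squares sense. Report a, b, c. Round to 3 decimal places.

a = -0.678, b = 3.452, c = -3.145

Entries of MᵀM: Σx^2·x^2 = 7458, Σx^2·x = 926, Σx^2 = 126, Σx·x = 126, Σx = 20, Σ1 = 4.
Moment sums: Σx^2·y = -2258, Σx·y = -256, Σy = -29.
So MᵀM·[a, b, c]ᵀ = Mᵀy: [[7458, 926, 126]; [926, 126, 20]; [126, 20, 4]]·[a, b, c]ᵀ = [-2258, -256, -29]ᵀ.
Solving the 3×3 system (Gaussian elimination) gives a = -2101/3098, b = 10693/3098, c = -4872/1549.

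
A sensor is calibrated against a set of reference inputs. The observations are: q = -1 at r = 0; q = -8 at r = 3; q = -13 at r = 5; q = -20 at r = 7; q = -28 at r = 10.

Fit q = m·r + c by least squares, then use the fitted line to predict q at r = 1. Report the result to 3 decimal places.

q̂ = -3.034

Entries of MᵀM: Σr·r = 183, Σr = 25, Σ1 = 5.
Right-hand side: Σr·q = -509, Σq = -70.
MᵀM·[m, c]ᵀ = Mᵀq becomes [[183, 25]; [25, 5]]·[m, c]ᵀ = [-509, -70]ᵀ.
Determinant 183·5 − 25² = 290.
m = ((-509)·5 − 25·(-70))/290 = -159/58; c = (183·(-70) − 25·(-509))/290 = -17/58.
At r = 1: q̂ = (-159/58)·(1) + (-17/58)·(1) = -88/29.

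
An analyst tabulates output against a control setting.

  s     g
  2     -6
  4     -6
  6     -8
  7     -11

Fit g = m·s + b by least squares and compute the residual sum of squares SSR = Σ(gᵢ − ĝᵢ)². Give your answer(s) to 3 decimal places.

The normal equations are: 105·m + 19·b = -161;  19·m + 4·b = -31.
Eliminating b: 4·(row 1) − 19·(row 2) gives 59·m = 4·(-161) − 19·(-31) = -55, so m = -55/59.
Then b = ((-31) − 19·(-55/59))/4 = -196/59.
Residuals: -48/59, 62/59, 54/59, -68/59; SSR = 232/59.

SSR = 3.932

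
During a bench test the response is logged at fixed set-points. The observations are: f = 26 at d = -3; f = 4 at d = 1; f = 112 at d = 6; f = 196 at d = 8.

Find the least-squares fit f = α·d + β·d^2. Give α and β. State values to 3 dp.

Normal-equation sums: Σd·d = 110, Σd·d^2 = 702, Σd^2·d^2 = 5474.
Right-hand side: Σd·f = 2166, Σd^2·f = 16814.
XᵀX·[α, β]ᵀ = Xᵀf becomes [[110, 702]; [702, 5474]]·[α, β]ᵀ = [2166, 16814]ᵀ.
det = 110·5474 − 702² = 109336.
α = (2166·5474 − 702·16814)/109336 = 6657/13667; β = (110·16814 − 702·2166)/109336 = 41126/13667.

α = 0.487, β = 3.009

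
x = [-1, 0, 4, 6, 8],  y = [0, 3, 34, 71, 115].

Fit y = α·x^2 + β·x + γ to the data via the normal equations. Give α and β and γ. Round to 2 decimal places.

Normal-equation sums: Σx^2·x^2 = 5649, Σx^2·x = 791, Σx^2 = 117, Σx·x = 117, Σx = 17, Σ1 = 5.
Right-hand side: Σx^2·y = 10460, Σx·y = 1482, Σy = 223.
MᵀM·[α, β, γ]ᵀ = Mᵀy becomes [[5649, 791, 117]; [791, 117, 17]; [117, 17, 5]]·[α, β, γ]ᵀ = [10460, 1482, 223]ᵀ.
Row-reducing yields α = 64291/44342, β = 115127/44342, γ = 40906/22171.

α = 1.45, β = 2.60, γ = 1.85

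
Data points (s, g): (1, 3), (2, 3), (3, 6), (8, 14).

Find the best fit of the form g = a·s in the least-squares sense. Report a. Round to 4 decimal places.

Setting ∂/∂a … = 0 gives: 78·a = 139.
a = 139/78 = 1.78205.

a = 1.7821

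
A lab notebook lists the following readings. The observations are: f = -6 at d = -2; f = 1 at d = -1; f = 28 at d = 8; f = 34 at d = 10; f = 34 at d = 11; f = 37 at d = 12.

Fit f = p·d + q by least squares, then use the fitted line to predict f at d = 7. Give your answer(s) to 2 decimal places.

f̂ = 23.34

The normal system XᵀX·[p, q]ᵀ = Xᵀf is [[434, 38]; [38, 6]]·[p, q]ᵀ = [1393, 128]ᵀ.
Determinant 434·6 − 38² = 1160.
p = (1393·6 − 38·128)/1160 = 1747/580; q = (434·128 − 38·1393)/1160 = 1309/580.
At d = 7: f̂ = (1747/580)·(7) + (1309/580)·(1) = 6769/290.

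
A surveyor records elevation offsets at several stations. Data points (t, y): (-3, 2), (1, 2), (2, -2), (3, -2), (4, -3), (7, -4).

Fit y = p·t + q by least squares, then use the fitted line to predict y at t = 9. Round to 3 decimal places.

Entries of MᵀM: Σt·t = 88, Σt = 14, Σ1 = 6.
Right-hand side: Σt·y = -54, Σy = -7.
MᵀM·[p, q]ᵀ = Mᵀy becomes [[88, 14]; [14, 6]]·[p, q]ᵀ = [-54, -7]ᵀ.
Δ = 88·6 − 14² = 332.
p = ((-54)·6 − 14·(-7))/332 = -113/166; q = (88·(-7) − 14·(-54))/332 = 35/83.
At t = 9: ŷ = (-113/166)·(9) + (35/83)·(1) = -947/166.

ŷ = -5.705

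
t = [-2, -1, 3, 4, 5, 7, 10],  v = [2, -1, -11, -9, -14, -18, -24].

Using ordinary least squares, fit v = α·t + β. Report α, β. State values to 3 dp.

Normal-equation sums: Σt·t = 204, Σt = 26, Σ1 = 7.
Right-hand side: Σt·v = -508, Σv = -75.
Normal equations: [[204, 26]; [26, 7]]·[α, β]ᵀ = [-508, -75]ᵀ.
det = 204·7 − 26² = 752.
α = ((-508)·7 − 26·(-75))/752 = -803/376; β = (204·(-75) − 26·(-508))/752 = -523/188.

α = -2.136, β = -2.782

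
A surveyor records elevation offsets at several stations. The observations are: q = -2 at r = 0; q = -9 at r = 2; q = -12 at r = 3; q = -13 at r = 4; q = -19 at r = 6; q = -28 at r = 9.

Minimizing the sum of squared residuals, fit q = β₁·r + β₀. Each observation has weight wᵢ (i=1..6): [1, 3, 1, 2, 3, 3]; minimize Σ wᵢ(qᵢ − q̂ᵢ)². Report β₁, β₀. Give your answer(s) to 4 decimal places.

Sums needed: Σwᵢ·r·r = 404, Σwᵢ·r = 62, Σwᵢ·1 = 13.
And Σwᵢ·r·q = -1292, Σwᵢ·q = -208.
Normal equations: [[404, 62]; [62, 13]]·[β₁, β₀]ᵀ = [-1292, -208]ᵀ.
Eliminating β₀: 13·(row 1) − 62·(row 2) gives 1408·β₁ = 13·(-1292) − 62·(-208) = -3900, so β₁ = -975/352.
Then β₀ = ((-208) − 62·(-975/352))/13 = -491/176.

β₁ = -2.7699, β₀ = -2.7898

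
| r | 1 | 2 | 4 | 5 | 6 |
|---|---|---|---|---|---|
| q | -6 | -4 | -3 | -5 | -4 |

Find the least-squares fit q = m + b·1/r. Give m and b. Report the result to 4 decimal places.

m = -3.4354, b = -2.2786

Sums needed: Σ1 = 5, Σ1/r = 127/60, Σ1/r·1/r = 4969/3600.
Moment sums: Σq = -22, Σ1/r·q = -125/12.
Eliminating b: (4969/3600)·(row 1) − (127/60)·(row 2) gives (2179/900)·m = (4969/3600)·(-22) − (127/60)·(-125/12) = -3327/400, so m = -29943/8716.
Then b = ((-125/12) − (127/60)·(-29943/8716))/(4969/3600) = -4965/2179.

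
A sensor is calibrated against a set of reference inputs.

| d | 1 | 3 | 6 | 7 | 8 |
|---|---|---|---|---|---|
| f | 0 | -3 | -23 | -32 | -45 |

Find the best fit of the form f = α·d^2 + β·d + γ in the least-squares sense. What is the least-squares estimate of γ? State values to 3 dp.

γ = -1.180

Compute the Gram sums: Σd^2·d^2 = 7875, Σd^2·d = 1099, Σd^2 = 159, Σd·d = 159, Σd = 25, Σ1 = 5.
And Σd^2·f = -5303, Σd·f = -731, Σf = -103.
Normal equations: [[7875, 1099, 159]; [1099, 159, 25]; [159, 25, 5]]·[α, β, γ]ᵀ = [-5303, -731, -103]ᵀ.
Solving the 3×3 system (Gaussian elimination) gives α = -4093/4279, β = 9412/4279, γ = -5050/4279.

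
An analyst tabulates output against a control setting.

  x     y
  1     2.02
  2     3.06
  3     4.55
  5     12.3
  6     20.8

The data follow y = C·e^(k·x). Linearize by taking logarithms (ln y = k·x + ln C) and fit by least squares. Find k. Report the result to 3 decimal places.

k = 0.468

With ln yᵢ as the transformed response and xᵢ as the regressor:
Over the data: Σx = 17.0000, Σ(x)² = 75.0000, Σln y = 8.8812, Σx·ln y = 38.2430.
Normal system: [[75.0000, 17.0000]; [17.0000, 5]]·[k, ln C]ᵀ = [38.2430, 8.8812]ᵀ.
Solving (det = 86.0000): k = 0.46785, ln C = 0.18556.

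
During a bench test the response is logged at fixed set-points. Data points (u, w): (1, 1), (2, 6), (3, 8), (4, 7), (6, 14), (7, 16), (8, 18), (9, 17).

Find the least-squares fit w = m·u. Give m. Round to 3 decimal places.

Compute the Gram sums: Σu·u = 260.
Right-hand side: Σu·w = 558.
Normal equations: [[260]]·[m]ᵀ = [558]ᵀ.
m = 558/260 = 2.14615.

m = 2.146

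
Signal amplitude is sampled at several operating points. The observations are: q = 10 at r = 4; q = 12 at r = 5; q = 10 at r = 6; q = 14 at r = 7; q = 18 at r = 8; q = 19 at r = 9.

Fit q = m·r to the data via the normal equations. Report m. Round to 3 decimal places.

m = 2.114

With design matrix A, AᵀA = [[271]] and Aᵀq = [573]ᵀ.
Hence m = 573 / 271 ≈ 2.11439.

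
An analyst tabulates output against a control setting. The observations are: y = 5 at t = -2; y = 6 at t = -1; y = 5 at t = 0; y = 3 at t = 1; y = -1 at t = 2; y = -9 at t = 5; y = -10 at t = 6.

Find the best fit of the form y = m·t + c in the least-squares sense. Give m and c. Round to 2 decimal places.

Entries of XᵀX: Σt·t = 71, Σt = 11, Σ1 = 7.
For Xᵀy: Σt·y = -120, Σy = -1.
So XᵀX·[m, c]ᵀ = Xᵀy: [[71, 11]; [11, 7]]·[m, c]ᵀ = [-120, -1]ᵀ.
Δ = 71·7 − 11² = 376.
m = ((-120)·7 − 11·(-1))/376 = -829/376; c = (71·(-1) − 11·(-120))/376 = 1249/376.

m = -2.20, c = 3.32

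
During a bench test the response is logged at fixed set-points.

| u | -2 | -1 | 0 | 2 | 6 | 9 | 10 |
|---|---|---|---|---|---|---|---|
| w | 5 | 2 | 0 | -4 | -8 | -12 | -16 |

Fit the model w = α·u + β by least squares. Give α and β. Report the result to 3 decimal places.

XᵀX·[α, β]ᵀ = Xᵀw reads: 226·α + 24·β = -336;  24·α + 7·β = -33.
(Σu·u = 226, Σu = 24, Σ1 = 7, Σu·w = -336, Σw = -33.)
Determinant 226·7 − 24² = 1006.
α = ((-336)·7 − 24·(-33))/1006 = -780/503; β = (226·(-33) − 24·(-336))/1006 = 303/503.

α = -1.551, β = 0.602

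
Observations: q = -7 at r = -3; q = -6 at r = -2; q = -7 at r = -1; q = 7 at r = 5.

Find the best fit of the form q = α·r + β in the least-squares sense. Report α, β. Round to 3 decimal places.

α = 1.852, β = -2.787

Sums needed: Σr·r = 39, Σr = -1, Σ1 = 4.
For Xᵀq: Σr·q = 75, Σq = -13.
XᵀX·[α, β]ᵀ = Xᵀq becomes [[39, -1]; [-1, 4]]·[α, β]ᵀ = [75, -13]ᵀ.
Determinant 39·4 − (-1)² = 155.
α = (75·4 − (-1)·(-13))/155 = 287/155; β = (39·(-13) − (-1)·75)/155 = -432/155.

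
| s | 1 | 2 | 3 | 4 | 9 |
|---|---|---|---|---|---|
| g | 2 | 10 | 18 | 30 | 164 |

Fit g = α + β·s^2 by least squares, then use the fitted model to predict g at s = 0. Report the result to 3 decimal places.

The normal equations are: 5·α + 111·β = 224;  111·α + 6915·β = 13968.
Determinant 5·6915 − 111² = 22254.
α = (224·6915 − 111·13968)/22254 = -248/3709; β = (5·13968 − 111·224)/22254 = 7496/3709.
At s = 0: ĝ = (-248/3709)·(1) + (7496/3709)·(0) = -248/3709.

ĝ = -0.067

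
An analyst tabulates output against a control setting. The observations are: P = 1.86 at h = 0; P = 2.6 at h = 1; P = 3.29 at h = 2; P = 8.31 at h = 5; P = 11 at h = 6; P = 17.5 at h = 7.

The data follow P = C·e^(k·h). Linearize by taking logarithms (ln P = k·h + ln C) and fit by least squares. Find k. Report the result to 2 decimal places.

Taking logs, ln P = k·h + ln C, so regress ln P on h.
Over the data: Σh = 21.0000, Σ(h)² = 115.0000, Σln P = 10.1445, Σh·ln P = 48.3474.
Normal system: [[115.0000, 21.0000]; [21.0000, 6]]·[k, ln C]ᵀ = [48.3474, 10.1445]ᵀ.
Solving (det = 249.0000): k = 0.30943, ln C = 0.60774.

k = 0.31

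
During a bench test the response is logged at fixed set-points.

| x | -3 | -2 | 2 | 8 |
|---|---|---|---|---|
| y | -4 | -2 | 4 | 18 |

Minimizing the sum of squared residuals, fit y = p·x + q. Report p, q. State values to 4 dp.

p = 1.9799, q = 1.5251

Forming AᵀA = [[81, 5]; [5, 4]] and Aᵀy = [168, 16]ᵀ gives AᵀA·[p, q]ᵀ = Aᵀy.
det = 81·4 − 5² = 299.
p = (168·4 − 5·16)/299 = 592/299; q = (81·16 − 5·168)/299 = 456/299.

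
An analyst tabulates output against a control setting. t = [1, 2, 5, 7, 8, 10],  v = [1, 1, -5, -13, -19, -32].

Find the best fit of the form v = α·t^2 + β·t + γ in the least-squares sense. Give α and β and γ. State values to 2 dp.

With design matrix X, XᵀX = [[17139, 1989, 243]; [1989, 243, 33]; [243, 33, 6]] and Xᵀv = [-5173, -585, -67]ᵀ.
Inverting the 3×3 Gram matrix, [α, β, γ]ᵀ = [-3331/7680, 1661/1536, 289/640]ᵀ.

α = -0.43, β = 1.08, γ = 0.45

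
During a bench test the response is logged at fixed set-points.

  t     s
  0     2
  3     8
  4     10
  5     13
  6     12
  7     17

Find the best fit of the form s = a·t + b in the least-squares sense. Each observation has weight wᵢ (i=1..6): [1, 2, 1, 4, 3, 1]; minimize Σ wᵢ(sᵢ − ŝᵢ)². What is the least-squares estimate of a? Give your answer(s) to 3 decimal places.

a = 1.887

Sums needed: Σwᵢ·t·t = 291, Σwᵢ·t = 55, Σwᵢ·1 = 12.
For XᵀWs: Σwᵢ·t·s = 683, Σwᵢ·s = 133.
det = 291·12 − 55² = 467.
a = (683·12 − 55·133)/467 = 881/467; b = (291·133 − 55·683)/467 = 1138/467.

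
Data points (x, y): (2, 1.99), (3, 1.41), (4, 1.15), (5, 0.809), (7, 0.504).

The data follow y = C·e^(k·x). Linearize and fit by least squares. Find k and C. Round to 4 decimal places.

k = -0.2731, C = 3.3267

Linearized form: ln y = k·x + ln C. From the 5 transformed points,
Σx = 21.0000, Σ(x)² = 103.0000, Σln y = 0.2744, Σx·ln y = -2.8899.
Equations: 103.0000·k + 21.0000·ln C = -2.8899;  21.0000·k + 5·ln C = 0.2744.
Solving (det = 74.0000): k = -0.27312, ln C = 1.20199, so C = exp(1.20199) = 3.32672.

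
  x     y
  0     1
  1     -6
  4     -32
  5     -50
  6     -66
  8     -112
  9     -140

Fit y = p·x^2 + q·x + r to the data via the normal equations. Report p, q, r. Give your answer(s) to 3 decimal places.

p = -1.451, q = -2.403, r = -0.287

Forming AᵀA = [[12835, 1647, 223]; [1647, 223, 33]; [223, 33, 7]] and Aᵀy = [-22652, -2936, -405]ᵀ gives AᵀA·[p, q, r]ᵀ = Aᵀy.
Solving the 3×3 system (Gaussian elimination) gives p = -160267/110418, q = -88461/36806, r = -15865/55209.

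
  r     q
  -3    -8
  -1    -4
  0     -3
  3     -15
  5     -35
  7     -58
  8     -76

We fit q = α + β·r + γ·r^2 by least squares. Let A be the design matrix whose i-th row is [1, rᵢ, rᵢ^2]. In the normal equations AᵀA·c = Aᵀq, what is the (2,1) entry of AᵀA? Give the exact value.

Row 2 ↔ basis r, column 1 ↔ basis 1, so (AᵀA)_{2,1} = Σᵢ r = (-3)·(1) + (-1)·(1) + (0)·(1) + (3)·(1) + (5)·(1) + (7)·(1) + (8)·(1) = 19.

19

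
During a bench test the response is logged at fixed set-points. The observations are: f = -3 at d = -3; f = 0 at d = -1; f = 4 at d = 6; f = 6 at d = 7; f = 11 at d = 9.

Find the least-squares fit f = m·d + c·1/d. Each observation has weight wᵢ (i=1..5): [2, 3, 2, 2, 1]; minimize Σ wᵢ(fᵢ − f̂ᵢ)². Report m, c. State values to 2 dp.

m = 0.95, c = -0.97

With design matrix A, AᵀWA = [[272, 10]; [10, 26441/7938]] and AᵀWf = [249, 395/63]ᵀ.
Eliminating c: (26441/7938)·(row 1) − 10·(row 2) gives (3199076/3969)·m = (26441/7938)·249 − 10·(395/63) = 2028703/2646, so m = 6086109/6398152.
Then c = ((395/63) − 10·(6086109/6398152))/(26441/7938) = -1557045/1599538.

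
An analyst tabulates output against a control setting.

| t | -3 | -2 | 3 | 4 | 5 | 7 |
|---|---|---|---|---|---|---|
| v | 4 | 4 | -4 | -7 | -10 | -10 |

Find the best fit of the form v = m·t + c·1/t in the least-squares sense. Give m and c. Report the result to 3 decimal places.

Compute the Gram sums: Σt·t = 112, Σt·1/t = 6, Σ1/t·1/t = 104981/176400.
Right-hand side: Σt·v = -180, Σ1/t·v = -827/84.
Eliminating c: (104981/176400)·(row 1) − 6·(row 2) gives (48281/1575)·m = (104981/176400)·(-180) − 6·(-827/84) = -47091/980, so m = -2119095/1351868.
Then c = ((-827/84) − 6·(-2119095/1351868))/(104981/176400) = -35700/48281.

m = -1.568, c = -0.739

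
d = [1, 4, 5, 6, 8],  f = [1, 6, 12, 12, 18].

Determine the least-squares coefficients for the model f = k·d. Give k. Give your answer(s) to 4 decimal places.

Setting ∂/∂k … = 0 gives: 142·k = 301.
(Σd·d = 142, Σd·f = 301.)
Hence k = 301 / 142 ≈ 2.11972.

k = 2.1197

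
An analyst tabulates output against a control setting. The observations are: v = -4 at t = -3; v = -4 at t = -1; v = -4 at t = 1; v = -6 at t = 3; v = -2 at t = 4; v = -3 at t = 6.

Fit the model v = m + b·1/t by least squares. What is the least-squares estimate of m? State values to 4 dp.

Forming XᵀX = [[6, 5/12]; [5/12, 37/16]] and Xᵀv = [-23, -5/3]ᵀ gives XᵀX·[m, b]ᵀ = Xᵀv.
Eliminating b: (37/16)·(row 1) − (5/12)·(row 2) gives (1973/144)·m = (37/16)·(-23) − (5/12)·(-5/3) = -7559/144, so m = -7559/1973.
Then b = ((-5/3) − (5/12)·(-7559/1973))/(37/16) = -60/1973.

m = -3.8312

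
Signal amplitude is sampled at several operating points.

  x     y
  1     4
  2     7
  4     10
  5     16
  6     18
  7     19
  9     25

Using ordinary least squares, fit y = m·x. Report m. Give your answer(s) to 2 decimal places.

m = 2.85

From the data, Σx·x = 212.
And Σx·y = 604.
So MᵀM·[m]ᵀ = Mᵀy: [[212]]·[m]ᵀ = [604]ᵀ.
m = 604/212 = 2.84906.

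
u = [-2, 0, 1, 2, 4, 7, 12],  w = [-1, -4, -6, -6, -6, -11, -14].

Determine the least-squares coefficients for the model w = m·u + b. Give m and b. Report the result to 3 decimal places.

XᵀX·[m, b]ᵀ = Xᵀw reads: 218·m + 24·b = -285;  24·m + 7·b = -48.
det = 218·7 − 24² = 950.
m = ((-285)·7 − 24·(-48))/950 = -843/950; b = (218·(-48) − 24·(-285))/950 = -1812/475.

m = -0.887, b = -3.815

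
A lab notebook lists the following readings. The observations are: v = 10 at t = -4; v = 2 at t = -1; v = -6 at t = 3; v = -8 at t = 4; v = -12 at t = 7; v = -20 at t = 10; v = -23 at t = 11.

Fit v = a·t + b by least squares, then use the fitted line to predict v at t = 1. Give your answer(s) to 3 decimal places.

From the data, Σt·t = 312, Σt = 30, Σ1 = 7.
And Σt·v = -629, Σv = -57.
MᵀM·[a, b]ᵀ = Mᵀv becomes [[312, 30]; [30, 7]]·[a, b]ᵀ = [-629, -57]ᵀ.
det = 312·7 − 30² = 1284.
a = ((-629)·7 − 30·(-57))/1284 = -2693/1284; b = (312·(-57) − 30·(-629))/1284 = 181/214.
At t = 1: v̂ = (-2693/1284)·(1) + (181/214)·(1) = -1607/1284.

v̂ = -1.252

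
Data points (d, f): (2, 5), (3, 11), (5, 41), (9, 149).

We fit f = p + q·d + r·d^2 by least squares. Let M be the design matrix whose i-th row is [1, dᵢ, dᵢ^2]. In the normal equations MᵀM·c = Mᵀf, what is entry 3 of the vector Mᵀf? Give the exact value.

Entry 3 ↔ basis d^2, so (Mᵀf)_{3} = Σᵢ (d^2)·fᵢ = (4)·(5) + (9)·(11) + (25)·(41) + (81)·(149) = 13213.

13213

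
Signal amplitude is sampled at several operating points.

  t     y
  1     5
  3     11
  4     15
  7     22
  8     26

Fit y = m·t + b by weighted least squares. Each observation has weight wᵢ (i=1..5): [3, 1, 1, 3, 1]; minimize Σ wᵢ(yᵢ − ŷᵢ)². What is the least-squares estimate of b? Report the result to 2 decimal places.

b = 2.29

Forming MᵀWM = [[239, 39]; [39, 9]] and MᵀWy = [778, 133]ᵀ gives MᵀWM·[m, b]ᵀ = MᵀWy.
Eliminating b: 9·(row 1) − 39·(row 2) gives 630·m = 9·778 − 39·133 = 1815, so m = 121/42.
Then b = (133 − 39·(121/42))/9 = 289/126.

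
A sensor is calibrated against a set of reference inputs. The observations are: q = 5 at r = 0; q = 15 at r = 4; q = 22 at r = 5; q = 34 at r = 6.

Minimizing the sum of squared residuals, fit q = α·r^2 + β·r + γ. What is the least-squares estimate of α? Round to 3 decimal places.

Entries of MᵀM: Σr^2·r^2 = 2177, Σr^2·r = 405, Σr^2 = 77, Σr·r = 77, Σr = 15, Σ1 = 4.
Moment sums: Σr^2·q = 2014, Σr·q = 374, Σq = 76.
Inverting the 3×3 Gram matrix, [α, β, γ]ᵀ = [1087/902, -2221/902, 2271/451]ᵀ.

α = 1.205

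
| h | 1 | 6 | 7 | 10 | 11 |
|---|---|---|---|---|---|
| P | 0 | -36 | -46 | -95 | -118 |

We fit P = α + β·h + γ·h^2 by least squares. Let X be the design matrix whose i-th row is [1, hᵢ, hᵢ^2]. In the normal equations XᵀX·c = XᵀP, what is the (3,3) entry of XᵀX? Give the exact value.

28339

Row 3 ↔ basis h^2, column 3 ↔ basis h^2, so (XᵀX)_{3,3} = Σᵢ (h^2)·(h^2) = (1)·(1) + (36)·(36) + (49)·(49) + (100)·(100) + (121)·(121) = 28339.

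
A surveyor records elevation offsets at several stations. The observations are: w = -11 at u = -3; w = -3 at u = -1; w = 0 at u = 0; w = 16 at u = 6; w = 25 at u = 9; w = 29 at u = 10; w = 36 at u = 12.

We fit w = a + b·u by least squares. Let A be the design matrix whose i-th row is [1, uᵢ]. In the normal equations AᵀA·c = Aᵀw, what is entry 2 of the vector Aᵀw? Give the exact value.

1079

Entry 2 ↔ basis u, so (Aᵀw)_{2} = Σᵢ (u)·wᵢ = (-3)·(-11) + (-1)·(-3) + (0)·(0) + (6)·(16) + (9)·(25) + (10)·(29) + (12)·(36) = 1079.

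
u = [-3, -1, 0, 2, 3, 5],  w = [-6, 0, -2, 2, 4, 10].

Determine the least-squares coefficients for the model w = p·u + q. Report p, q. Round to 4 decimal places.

p = 1.8095, q = -0.4762

The normal equations are: 48·p + 6·q = 84;  6·p + 6·q = 8.
Δ = 48·6 − 6² = 252.
p = (84·6 − 6·8)/252 = 38/21; q = (48·8 − 6·84)/252 = -10/21.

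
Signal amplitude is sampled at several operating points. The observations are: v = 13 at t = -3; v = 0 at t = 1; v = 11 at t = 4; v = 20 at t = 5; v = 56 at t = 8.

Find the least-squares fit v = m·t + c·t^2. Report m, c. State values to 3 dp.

m = -1.243, c = 1.031

Entries of XᵀX: Σt·t = 115, Σt·t^2 = 675, Σt^2·t^2 = 5059.
And Σt·v = 553, Σt^2·v = 4377.
XᵀX·[m, c]ᵀ = Xᵀv becomes [[115, 675]; [675, 5059]]·[m, c]ᵀ = [553, 4377]ᵀ.
det = 115·5059 − 675² = 126160.
m = (553·5059 − 675·4377)/126160 = -9803/7885; c = (115·4377 − 675·553)/126160 = 1626/1577.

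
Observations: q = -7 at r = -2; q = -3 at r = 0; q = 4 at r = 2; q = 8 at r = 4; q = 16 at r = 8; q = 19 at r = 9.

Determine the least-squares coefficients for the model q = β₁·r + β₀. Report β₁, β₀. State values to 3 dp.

β₁ = 2.340, β₀ = -2.024

Entries of XᵀX: Σr·r = 169, Σr = 21, Σ1 = 6.
Right-hand side: Σr·q = 353, Σq = 37.
Determinant 169·6 − 21² = 573.
β₁ = (353·6 − 21·37)/573 = 447/191; β₀ = (169·37 − 21·353)/573 = -1160/573.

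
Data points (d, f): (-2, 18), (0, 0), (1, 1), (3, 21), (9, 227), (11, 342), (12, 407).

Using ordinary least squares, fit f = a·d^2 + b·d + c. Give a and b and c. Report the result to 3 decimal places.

a = 3.005, b = -2.089, c = 0.731

The normal system MᵀM·[a, b, c]ᵀ = Mᵀf is [[42036, 3808, 360]; [3808, 360, 34]; [360, 34, 7]]·[a, b, c]ᵀ = [118639, 10717, 1016]ᵀ.
Solving the 3×3 system (Gaussian elimination) gives a = 1799319/598724, b = -1250461/598724, c = 218887/299362.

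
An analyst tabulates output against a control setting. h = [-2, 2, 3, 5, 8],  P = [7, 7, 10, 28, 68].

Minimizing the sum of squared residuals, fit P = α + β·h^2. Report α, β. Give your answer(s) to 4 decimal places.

α = 2.2493, β = 1.0260

The normal equations are: 5·α + 106·β = 120;  106·α + 4834·β = 5198.
Eliminating β: 4834·(row 1) − 106·(row 2) gives 12934·α = 4834·120 − 106·5198 = 29092, so α = 14546/6467.
Then β = (5198 − 106·(14546/6467))/4834 = 6635/6467.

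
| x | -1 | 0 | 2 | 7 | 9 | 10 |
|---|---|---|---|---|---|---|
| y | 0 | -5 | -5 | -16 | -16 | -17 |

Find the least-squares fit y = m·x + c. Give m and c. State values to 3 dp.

Normal-equation sums: Σx·x = 235, Σx = 27, Σ1 = 6.
Right-hand side: Σx·y = -436, Σy = -59.
Normal equations: [[235, 27]; [27, 6]]·[m, c]ᵀ = [-436, -59]ᵀ.
Determinant 235·6 − 27² = 681.
m = ((-436)·6 − 27·(-59))/681 = -341/227; c = (235·(-59) − 27·(-436))/681 = -2093/681.

m = -1.502, c = -3.073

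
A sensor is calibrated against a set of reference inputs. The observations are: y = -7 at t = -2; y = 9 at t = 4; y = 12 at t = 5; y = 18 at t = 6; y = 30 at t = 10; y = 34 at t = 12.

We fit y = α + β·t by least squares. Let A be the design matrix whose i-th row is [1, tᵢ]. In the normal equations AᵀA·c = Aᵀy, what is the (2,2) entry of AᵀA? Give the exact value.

325

Row 2 ↔ basis t, column 2 ↔ basis t, so (AᵀA)_{2,2} = Σᵢ (t)·(t) = (-2)·(-2) + (4)·(4) + (5)·(5) + (6)·(6) + (10)·(10) + (12)·(12) = 325.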